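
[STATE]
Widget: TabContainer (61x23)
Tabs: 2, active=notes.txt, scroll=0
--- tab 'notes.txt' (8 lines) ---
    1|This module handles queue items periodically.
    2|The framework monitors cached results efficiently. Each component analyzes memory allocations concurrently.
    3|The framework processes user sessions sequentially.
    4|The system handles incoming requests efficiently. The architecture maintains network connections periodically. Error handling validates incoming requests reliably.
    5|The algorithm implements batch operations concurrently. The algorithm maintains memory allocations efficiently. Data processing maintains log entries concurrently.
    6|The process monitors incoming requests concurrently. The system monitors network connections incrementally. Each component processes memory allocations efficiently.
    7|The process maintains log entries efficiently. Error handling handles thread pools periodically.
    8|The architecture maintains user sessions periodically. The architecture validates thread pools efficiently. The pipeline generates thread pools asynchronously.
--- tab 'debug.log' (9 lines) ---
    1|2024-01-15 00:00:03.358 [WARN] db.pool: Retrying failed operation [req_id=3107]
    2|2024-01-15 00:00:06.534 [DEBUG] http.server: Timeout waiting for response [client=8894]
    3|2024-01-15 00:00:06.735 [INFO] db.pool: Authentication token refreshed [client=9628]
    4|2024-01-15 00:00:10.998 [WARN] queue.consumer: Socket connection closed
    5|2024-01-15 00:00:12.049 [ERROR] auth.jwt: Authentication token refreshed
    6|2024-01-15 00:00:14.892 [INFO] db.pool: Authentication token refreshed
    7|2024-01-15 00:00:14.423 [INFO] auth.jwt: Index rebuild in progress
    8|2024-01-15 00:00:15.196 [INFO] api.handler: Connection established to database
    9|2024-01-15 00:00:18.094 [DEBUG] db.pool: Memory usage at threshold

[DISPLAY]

[notes.txt]│ debug.log                                       
─────────────────────────────────────────────────────────────
This module handles queue items periodically.                
The framework monitors cached results efficiently. Each compo
The framework processes user sessions sequentially.          
The system handles incoming requests efficiently. The archite
The algorithm implements batch operations concurrently. The a
The process monitors incoming requests concurrently. The syst
The process maintains log entries efficiently. Error handling
The architecture maintains user sessions periodically. The ar
                                                             
                                                             
                                                             
                                                             
                                                             
                                                             
                                                             
                                                             
                                                             
                                                             
                                                             
                                                             
                                                             


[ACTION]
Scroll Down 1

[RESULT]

[notes.txt]│ debug.log                                       
─────────────────────────────────────────────────────────────
The framework monitors cached results efficiently. Each compo
The framework processes user sessions sequentially.          
The system handles incoming requests efficiently. The archite
The algorithm implements batch operations concurrently. The a
The process monitors incoming requests concurrently. The syst
The process maintains log entries efficiently. Error handling
The architecture maintains user sessions periodically. The ar
                                                             
                                                             
                                                             
                                                             
                                                             
                                                             
                                                             
                                                             
                                                             
                                                             
                                                             
                                                             
                                                             
                                                             


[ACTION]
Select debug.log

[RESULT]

 notes.txt │[debug.log]                                      
─────────────────────────────────────────────────────────────
2024-01-15 00:00:03.358 [WARN] db.pool: Retrying failed opera
2024-01-15 00:00:06.534 [DEBUG] http.server: Timeout waiting 
2024-01-15 00:00:06.735 [INFO] db.pool: Authentication token 
2024-01-15 00:00:10.998 [WARN] queue.consumer: Socket connect
2024-01-15 00:00:12.049 [ERROR] auth.jwt: Authentication toke
2024-01-15 00:00:14.892 [INFO] db.pool: Authentication token 
2024-01-15 00:00:14.423 [INFO] auth.jwt: Index rebuild in pro
2024-01-15 00:00:15.196 [INFO] api.handler: Connection establ
2024-01-15 00:00:18.094 [DEBUG] db.pool: Memory usage at thre
                                                             
                                                             
                                                             
                                                             
                                                             
                                                             
                                                             
                                                             
                                                             
                                                             
                                                             
                                                             


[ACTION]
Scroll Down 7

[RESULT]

 notes.txt │[debug.log]                                      
─────────────────────────────────────────────────────────────
2024-01-15 00:00:15.196 [INFO] api.handler: Connection establ
2024-01-15 00:00:18.094 [DEBUG] db.pool: Memory usage at thre
                                                             
                                                             
                                                             
                                                             
                                                             
                                                             
                                                             
                                                             
                                                             
                                                             
                                                             
                                                             
                                                             
                                                             
                                                             
                                                             
                                                             
                                                             
                                                             


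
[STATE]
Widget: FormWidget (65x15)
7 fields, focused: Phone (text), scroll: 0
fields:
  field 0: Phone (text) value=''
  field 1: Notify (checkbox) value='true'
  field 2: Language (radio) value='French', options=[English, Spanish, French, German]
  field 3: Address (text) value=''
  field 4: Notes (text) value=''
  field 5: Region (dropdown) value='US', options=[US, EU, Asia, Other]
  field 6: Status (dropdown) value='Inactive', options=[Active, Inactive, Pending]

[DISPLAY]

> Phone:      [                                                 ]
  Notify:     [x]                                                
  Language:   ( ) English  ( ) Spanish  (●) French  ( ) German   
  Address:    [                                                 ]
  Notes:      [                                                 ]
  Region:     [US                                              ▼]
  Status:     [Inactive                                        ▼]
                                                                 
                                                                 
                                                                 
                                                                 
                                                                 
                                                                 
                                                                 
                                                                 


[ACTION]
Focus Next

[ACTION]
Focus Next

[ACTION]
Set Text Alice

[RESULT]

  Phone:      [                                                 ]
  Notify:     [x]                                                
> Language:   ( ) English  ( ) Spanish  (●) French  ( ) German   
  Address:    [                                                 ]
  Notes:      [                                                 ]
  Region:     [US                                              ▼]
  Status:     [Inactive                                        ▼]
                                                                 
                                                                 
                                                                 
                                                                 
                                                                 
                                                                 
                                                                 
                                                                 


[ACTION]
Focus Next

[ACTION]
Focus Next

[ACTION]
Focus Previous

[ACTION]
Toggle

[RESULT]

  Phone:      [                                                 ]
  Notify:     [x]                                                
  Language:   ( ) English  ( ) Spanish  (●) French  ( ) German   
> Address:    [                                                 ]
  Notes:      [                                                 ]
  Region:     [US                                              ▼]
  Status:     [Inactive                                        ▼]
                                                                 
                                                                 
                                                                 
                                                                 
                                                                 
                                                                 
                                                                 
                                                                 


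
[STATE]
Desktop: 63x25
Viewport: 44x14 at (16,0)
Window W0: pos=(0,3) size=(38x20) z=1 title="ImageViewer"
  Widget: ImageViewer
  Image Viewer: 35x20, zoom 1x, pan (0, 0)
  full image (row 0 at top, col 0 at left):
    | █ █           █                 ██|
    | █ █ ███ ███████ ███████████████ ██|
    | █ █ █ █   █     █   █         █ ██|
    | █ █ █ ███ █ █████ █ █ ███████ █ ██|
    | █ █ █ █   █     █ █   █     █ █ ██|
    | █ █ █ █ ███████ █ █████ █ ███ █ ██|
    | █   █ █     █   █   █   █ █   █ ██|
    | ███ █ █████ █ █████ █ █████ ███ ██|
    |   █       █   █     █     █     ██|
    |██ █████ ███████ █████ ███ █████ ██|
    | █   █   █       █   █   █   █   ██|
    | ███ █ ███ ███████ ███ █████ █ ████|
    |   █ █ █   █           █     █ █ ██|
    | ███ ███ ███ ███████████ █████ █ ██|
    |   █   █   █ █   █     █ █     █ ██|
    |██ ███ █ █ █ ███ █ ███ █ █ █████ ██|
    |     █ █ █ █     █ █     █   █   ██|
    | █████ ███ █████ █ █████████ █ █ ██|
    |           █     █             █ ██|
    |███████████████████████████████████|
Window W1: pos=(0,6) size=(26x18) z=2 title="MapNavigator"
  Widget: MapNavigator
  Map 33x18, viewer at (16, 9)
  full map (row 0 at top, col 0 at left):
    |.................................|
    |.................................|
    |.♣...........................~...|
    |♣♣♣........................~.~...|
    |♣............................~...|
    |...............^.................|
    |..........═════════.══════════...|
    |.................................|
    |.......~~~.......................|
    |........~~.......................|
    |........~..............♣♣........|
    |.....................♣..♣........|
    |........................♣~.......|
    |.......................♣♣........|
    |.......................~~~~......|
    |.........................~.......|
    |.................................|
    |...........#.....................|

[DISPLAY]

                                            
                                            
                                            
━━━━━━━━━━━━━━━━━━━━━┓                      
                     ┃                      
─────────────────────┨                      
━━━━━━━━━┓        ██ ┃                      
         ┃███████ ██ ┃                      
─────────┨      █ ██ ┃                      
.........┃█████ █ ██ ┃                      
........~┃    █ █ ██ ┃                      
.........┃█ ███ █ ██ ┃                      
.........┃█ █   █ ██ ┃                      
.════════┃███ ███ ██ ┃                      


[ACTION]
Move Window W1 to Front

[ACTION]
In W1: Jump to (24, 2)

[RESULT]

                                            
                                            
                                            
━━━━━━━━━━━━━━━━━━━━━┓                      
                     ┃                      
─────────────────────┨                      
━━━━━━━━━┓        ██ ┃                      
         ┃███████ ██ ┃                      
─────────┨      █ ██ ┃                      
         ┃█████ █ ██ ┃                      
         ┃    █ █ ██ ┃                      
         ┃█ ███ █ ██ ┃                      
         ┃█ █   █ ██ ┃                      
         ┃███ ███ ██ ┃                      


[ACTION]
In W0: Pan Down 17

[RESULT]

                                            
                                            
                                            
━━━━━━━━━━━━━━━━━━━━━┓                      
                     ┃                      
─────────────────────┨                      
━━━━━━━━━┓███ █ █ ██ ┃                      
         ┃      █ ██ ┃                      
─────────┨██████████ ┃                      
         ┃           ┃                      
         ┃           ┃                      
         ┃           ┃                      
         ┃           ┃                      
         ┃           ┃                      


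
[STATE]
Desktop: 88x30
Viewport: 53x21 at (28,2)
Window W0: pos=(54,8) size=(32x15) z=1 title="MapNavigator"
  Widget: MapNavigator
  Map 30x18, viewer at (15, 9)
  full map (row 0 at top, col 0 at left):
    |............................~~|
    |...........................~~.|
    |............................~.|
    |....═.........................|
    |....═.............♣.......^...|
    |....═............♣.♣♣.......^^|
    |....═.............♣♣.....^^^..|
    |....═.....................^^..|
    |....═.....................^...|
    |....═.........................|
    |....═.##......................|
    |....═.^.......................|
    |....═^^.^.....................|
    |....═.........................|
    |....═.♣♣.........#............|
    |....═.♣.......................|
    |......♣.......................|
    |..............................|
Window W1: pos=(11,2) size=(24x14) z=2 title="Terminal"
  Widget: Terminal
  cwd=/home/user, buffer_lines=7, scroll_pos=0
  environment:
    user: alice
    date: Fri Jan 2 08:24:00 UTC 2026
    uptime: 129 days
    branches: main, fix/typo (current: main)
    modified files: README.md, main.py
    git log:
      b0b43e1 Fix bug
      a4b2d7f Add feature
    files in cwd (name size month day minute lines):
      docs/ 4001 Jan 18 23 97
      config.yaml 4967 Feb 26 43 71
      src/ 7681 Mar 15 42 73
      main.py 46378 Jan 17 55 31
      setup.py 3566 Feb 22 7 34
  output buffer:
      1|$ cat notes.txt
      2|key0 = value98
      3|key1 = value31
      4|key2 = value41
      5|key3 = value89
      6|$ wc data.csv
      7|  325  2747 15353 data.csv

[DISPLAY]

━━━━━━┓                                              
      ┃                                              
──────┨                                              
      ┃                                              
      ┃                                              
      ┃                                              
      ┃                   ┏━━━━━━━━━━━━━━━━━━━━━━━━━━
      ┃                   ┃ MapNavigator             
      ┃                   ┠──────────────────────────
3 data┃                   ┃....═.............♣.......
      ┃                   ┃....═............♣.♣♣.....
      ┃                   ┃....═.............♣♣.....^
      ┃                   ┃....═.....................
━━━━━━┛                   ┃....═.....................
                          ┃....═..........@..........
                          ┃....═.##..................
                          ┃....═.^...................
                          ┃....═^^.^.................
                          ┃....═.....................
                          ┃....═.♣♣.........#........
                          ┗━━━━━━━━━━━━━━━━━━━━━━━━━━


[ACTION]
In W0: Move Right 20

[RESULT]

━━━━━━┓                                              
      ┃                                              
──────┨                                              
      ┃                                              
      ┃                                              
      ┃                                              
      ┃                   ┏━━━━━━━━━━━━━━━━━━━━━━━━━━
      ┃                   ┃ MapNavigator             
      ┃                   ┠──────────────────────────
3 data┃                   ┃....♣.......^...          
      ┃                   ┃...♣.♣♣.......^^          
      ┃                   ┃....♣♣.....^^^..          
      ┃                   ┃............^^..          
━━━━━━┛                   ┃............^...          
                          ┃...............@          
                          ┃................          
                          ┃................          
                          ┃................          
                          ┃................          
                          ┃...#............          
                          ┗━━━━━━━━━━━━━━━━━━━━━━━━━━


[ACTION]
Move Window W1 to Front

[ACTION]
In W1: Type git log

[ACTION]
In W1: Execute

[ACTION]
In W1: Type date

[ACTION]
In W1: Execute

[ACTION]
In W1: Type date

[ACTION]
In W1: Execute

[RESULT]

━━━━━━┓                                              
      ┃                                              
──────┨                                              
      ┃                                              
3 data┃                                              
      ┃                                              
      ┃                   ┏━━━━━━━━━━━━━━━━━━━━━━━━━━
ure   ┃                   ┃ MapNavigator             
      ┃                   ┠──────────────────────────
00 UTC┃                   ┃....♣.......^...          
      ┃                   ┃...♣.♣♣.......^^          
00 UTC┃                   ┃....♣♣.....^^^..          
      ┃                   ┃............^^..          
━━━━━━┛                   ┃............^...          
                          ┃...............@          
                          ┃................          
                          ┃................          
                          ┃................          
                          ┃................          
                          ┃...#............          
                          ┗━━━━━━━━━━━━━━━━━━━━━━━━━━


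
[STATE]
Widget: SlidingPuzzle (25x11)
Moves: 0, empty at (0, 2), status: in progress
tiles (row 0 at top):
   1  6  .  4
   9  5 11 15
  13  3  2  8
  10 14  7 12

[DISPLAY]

┌────┬────┬────┬────┐    
│  1 │  6 │    │  4 │    
├────┼────┼────┼────┤    
│  9 │  5 │ 11 │ 15 │    
├────┼────┼────┼────┤    
│ 13 │  3 │  2 │  8 │    
├────┼────┼────┼────┤    
│ 10 │ 14 │  7 │ 12 │    
└────┴────┴────┴────┘    
Moves: 0                 
                         


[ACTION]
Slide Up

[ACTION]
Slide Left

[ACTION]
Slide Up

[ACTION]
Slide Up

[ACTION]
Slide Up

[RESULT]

┌────┬────┬────┬────┐    
│  1 │  6 │ 11 │  4 │    
├────┼────┼────┼────┤    
│  9 │  5 │ 15 │  8 │    
├────┼────┼────┼────┤    
│ 13 │  3 │  2 │ 12 │    
├────┼────┼────┼────┤    
│ 10 │ 14 │  7 │    │    
└────┴────┴────┴────┘    
Moves: 4                 
                         


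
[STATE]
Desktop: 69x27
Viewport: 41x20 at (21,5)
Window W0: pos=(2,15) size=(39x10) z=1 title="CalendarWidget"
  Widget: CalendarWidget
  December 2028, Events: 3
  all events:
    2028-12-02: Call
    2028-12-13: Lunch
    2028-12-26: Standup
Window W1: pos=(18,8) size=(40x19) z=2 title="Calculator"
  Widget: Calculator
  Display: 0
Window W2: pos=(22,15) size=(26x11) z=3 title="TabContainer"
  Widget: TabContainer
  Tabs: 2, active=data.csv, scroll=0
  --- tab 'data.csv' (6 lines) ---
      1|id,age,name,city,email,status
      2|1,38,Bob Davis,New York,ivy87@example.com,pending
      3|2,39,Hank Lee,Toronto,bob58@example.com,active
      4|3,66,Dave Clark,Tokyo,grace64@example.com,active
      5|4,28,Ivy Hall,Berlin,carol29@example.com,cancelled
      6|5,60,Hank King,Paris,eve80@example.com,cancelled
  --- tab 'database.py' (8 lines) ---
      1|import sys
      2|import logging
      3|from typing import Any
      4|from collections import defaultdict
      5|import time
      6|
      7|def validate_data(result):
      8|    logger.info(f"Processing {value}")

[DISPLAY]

                                         
                                         
                                         
━━━━━━━━━━━━━━━━━━━━━━━━━━━━━━━━━━━━┓    
alculator                           ┃    
────────────────────────────────────┨    
                                   0┃    
──┬───┬───┬───┐                     ┃    
7 │ 8 │ 9 │ ÷ │                     ┃    
──┼───┼───┼───┤                     ┃    
4┏━━━━━━━━━━━━━━━━━━━━━━━━┓         ┃    
─┃ TabContainer           ┃         ┃    
1┠────────────────────────┨         ┃    
─┃[data.csv]│ database.py ┃         ┃    
0┃────────────────────────┃         ┃    
─┃id,age,name,city,email,s┃         ┃    
C┃1,38,Bob Davis,New York,┃         ┃    
─┃2,39,Hank Lee,Toronto,bo┃         ┃    
 ┃3,66,Dave Clark,Tokyo,gr┃         ┃    
 ┃4,28,Ivy Hall,Berlin,car┃         ┃    


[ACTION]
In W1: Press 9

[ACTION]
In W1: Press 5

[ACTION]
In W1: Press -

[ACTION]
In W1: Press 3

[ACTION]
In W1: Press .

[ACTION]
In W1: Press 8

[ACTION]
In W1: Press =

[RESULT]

                                         
                                         
                                         
━━━━━━━━━━━━━━━━━━━━━━━━━━━━━━━━━━━━┓    
alculator                           ┃    
────────────────────────────────────┨    
                                91.2┃    
──┬───┬───┬───┐                     ┃    
7 │ 8 │ 9 │ ÷ │                     ┃    
──┼───┼───┼───┤                     ┃    
4┏━━━━━━━━━━━━━━━━━━━━━━━━┓         ┃    
─┃ TabContainer           ┃         ┃    
1┠────────────────────────┨         ┃    
─┃[data.csv]│ database.py ┃         ┃    
0┃────────────────────────┃         ┃    
─┃id,age,name,city,email,s┃         ┃    
C┃1,38,Bob Davis,New York,┃         ┃    
─┃2,39,Hank Lee,Toronto,bo┃         ┃    
 ┃3,66,Dave Clark,Tokyo,gr┃         ┃    
 ┃4,28,Ivy Hall,Berlin,car┃         ┃    


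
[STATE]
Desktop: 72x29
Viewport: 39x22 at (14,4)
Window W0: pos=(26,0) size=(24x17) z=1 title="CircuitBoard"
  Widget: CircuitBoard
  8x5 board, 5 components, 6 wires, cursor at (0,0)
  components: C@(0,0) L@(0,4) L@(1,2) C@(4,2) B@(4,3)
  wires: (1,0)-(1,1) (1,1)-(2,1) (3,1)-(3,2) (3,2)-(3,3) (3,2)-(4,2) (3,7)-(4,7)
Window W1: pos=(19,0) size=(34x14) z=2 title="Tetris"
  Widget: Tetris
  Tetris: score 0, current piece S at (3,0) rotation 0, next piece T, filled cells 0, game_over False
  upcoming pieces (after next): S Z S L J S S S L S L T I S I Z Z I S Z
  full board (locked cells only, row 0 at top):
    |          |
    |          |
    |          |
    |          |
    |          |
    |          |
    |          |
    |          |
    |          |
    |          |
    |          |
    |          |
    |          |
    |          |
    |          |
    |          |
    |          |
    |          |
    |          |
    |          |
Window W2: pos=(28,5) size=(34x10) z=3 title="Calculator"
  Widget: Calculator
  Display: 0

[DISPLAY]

     ┃          │ ▒                   ┃
     ┃        ┏━━━━━━━━━━━━━━━━━━━━━━━━
     ┃        ┃ Calculator             
     ┃        ┠────────────────────────
     ┃        ┃                        
     ┃        ┃┌───┬───┬───┬───┐       
     ┃        ┃│ 7 │ 8 │ 9 │ ÷ │       
     ┃        ┃├───┼───┼───┼───┤       
     ┃        ┃│ 4 │ 5 │ 6 │ × │       
     ┗━━━━━━━━┃└───┴───┴───┴───┘       
            ┃ ┗━━━━━━━━━━━━━━━━━━━━━━━━
            ┃                      ┃   
            ┗━━━━━━━━━━━━━━━━━━━━━━┛   
                                       
                                       
                                       
                                       
                                       
                                       
                                       
                                       
                                       


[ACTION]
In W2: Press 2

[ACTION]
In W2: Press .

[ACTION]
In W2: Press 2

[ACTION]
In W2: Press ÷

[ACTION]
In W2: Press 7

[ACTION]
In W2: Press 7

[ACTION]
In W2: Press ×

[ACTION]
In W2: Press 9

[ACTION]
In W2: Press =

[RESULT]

     ┃          │ ▒                   ┃
     ┃        ┏━━━━━━━━━━━━━━━━━━━━━━━━
     ┃        ┃ Calculator             
     ┃        ┠────────────────────────
     ┃        ┃                    0.25
     ┃        ┃┌───┬───┬───┬───┐       
     ┃        ┃│ 7 │ 8 │ 9 │ ÷ │       
     ┃        ┃├───┼───┼───┼───┤       
     ┃        ┃│ 4 │ 5 │ 6 │ × │       
     ┗━━━━━━━━┃└───┴───┴───┴───┘       
            ┃ ┗━━━━━━━━━━━━━━━━━━━━━━━━
            ┃                      ┃   
            ┗━━━━━━━━━━━━━━━━━━━━━━┛   
                                       
                                       
                                       
                                       
                                       
                                       
                                       
                                       
                                       


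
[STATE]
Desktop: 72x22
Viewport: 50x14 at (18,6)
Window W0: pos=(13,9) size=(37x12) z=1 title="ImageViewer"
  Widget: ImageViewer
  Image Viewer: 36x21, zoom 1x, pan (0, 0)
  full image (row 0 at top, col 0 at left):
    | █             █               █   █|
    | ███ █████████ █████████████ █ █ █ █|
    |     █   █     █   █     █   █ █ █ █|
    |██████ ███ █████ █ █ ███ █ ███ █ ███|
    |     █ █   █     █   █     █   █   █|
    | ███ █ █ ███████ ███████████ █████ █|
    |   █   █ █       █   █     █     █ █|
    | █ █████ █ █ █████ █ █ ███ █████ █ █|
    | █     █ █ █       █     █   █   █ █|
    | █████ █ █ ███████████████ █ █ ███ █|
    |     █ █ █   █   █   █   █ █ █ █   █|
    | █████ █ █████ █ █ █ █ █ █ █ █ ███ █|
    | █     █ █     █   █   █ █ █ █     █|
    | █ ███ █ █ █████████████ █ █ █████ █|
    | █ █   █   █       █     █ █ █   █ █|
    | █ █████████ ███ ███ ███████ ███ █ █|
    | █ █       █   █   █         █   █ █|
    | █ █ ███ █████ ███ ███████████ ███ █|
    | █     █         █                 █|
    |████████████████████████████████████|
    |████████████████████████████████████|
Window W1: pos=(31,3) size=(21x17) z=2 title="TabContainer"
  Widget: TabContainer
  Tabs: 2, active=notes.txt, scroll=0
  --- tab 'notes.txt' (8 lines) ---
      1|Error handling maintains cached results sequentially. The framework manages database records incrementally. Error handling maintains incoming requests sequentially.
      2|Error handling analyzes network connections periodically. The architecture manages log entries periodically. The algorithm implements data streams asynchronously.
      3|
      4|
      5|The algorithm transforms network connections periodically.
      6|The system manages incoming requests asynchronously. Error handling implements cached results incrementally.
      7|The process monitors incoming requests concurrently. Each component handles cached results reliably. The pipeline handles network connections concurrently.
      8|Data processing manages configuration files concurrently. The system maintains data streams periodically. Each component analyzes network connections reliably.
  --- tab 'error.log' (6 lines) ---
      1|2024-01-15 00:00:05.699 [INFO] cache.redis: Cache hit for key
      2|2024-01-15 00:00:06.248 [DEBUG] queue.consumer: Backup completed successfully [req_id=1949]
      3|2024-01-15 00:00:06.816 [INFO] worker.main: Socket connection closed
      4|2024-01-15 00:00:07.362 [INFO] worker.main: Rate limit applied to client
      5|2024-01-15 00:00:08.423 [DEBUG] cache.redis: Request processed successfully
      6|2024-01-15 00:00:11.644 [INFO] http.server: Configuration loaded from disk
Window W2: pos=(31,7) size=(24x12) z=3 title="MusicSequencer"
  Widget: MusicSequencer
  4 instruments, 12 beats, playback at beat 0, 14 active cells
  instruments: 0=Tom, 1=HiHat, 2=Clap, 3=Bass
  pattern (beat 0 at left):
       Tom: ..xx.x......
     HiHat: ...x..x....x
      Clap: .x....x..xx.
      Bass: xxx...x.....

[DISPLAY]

             ┃[notes.txt]│ error.┃                
             ┏━━━━━━━━━━━━━━━━━━━━━━┓             
             ┃ MusicSequencer       ┃             
━━━━━━━━━━━━━┠──────────────────────┨             
geViewer     ┃      ▼12345678901    ┃             
─────────────┃   Tom··██·█······    ┃             
           █ ┃ HiHat···█··█····█    ┃             
 █████████ ██┃  Clap·█····█··██·    ┃             
 █   █     █ ┃  Bass███···█·····    ┃             
██ ███ █████ ┃                      ┃             
 █ █   █     ┃                      ┃             
 █ █ ███████ ┃                      ┃             
   █ █       ┗━━━━━━━━━━━━━━━━━━━━━━┛             
████ █ █ ████┗━━━━━━━━━━━━━━━━━━━┛                


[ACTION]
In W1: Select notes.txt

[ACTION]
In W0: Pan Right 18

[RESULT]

             ┃[notes.txt]│ error.┃                
             ┏━━━━━━━━━━━━━━━━━━━━━━┓             
             ┃ MusicSequencer       ┃             
━━━━━━━━━━━━━┠──────────────────────┨             
geViewer     ┃      ▼12345678901    ┃             
─────────────┃   Tom··██·█······    ┃             
         █   ┃ HiHat···█··█····█    ┃             
██████ █ █ █ ┃  Clap·█····█··██·    ┃             
   █   █ █ █ ┃  Bass███···█·····    ┃             
██ █ ███ █ ██┃                      ┃             
     █   █   ┃                      ┃             
██████ █████ ┃                      ┃             
     █     █ ┗━━━━━━━━━━━━━━━━━━━━━━┛             
 ███ █████ █ ┗━━━━━━━━━━━━━━━━━━━┛                


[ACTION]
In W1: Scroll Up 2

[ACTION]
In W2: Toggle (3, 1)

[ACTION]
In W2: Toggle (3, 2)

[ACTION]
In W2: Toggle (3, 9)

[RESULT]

             ┃[notes.txt]│ error.┃                
             ┏━━━━━━━━━━━━━━━━━━━━━━┓             
             ┃ MusicSequencer       ┃             
━━━━━━━━━━━━━┠──────────────────────┨             
geViewer     ┃      ▼12345678901    ┃             
─────────────┃   Tom··██·█······    ┃             
         █   ┃ HiHat···█··█····█    ┃             
██████ █ █ █ ┃  Clap·█····█··██·    ┃             
   █   █ █ █ ┃  Bass█·····█··█··    ┃             
██ █ ███ █ ██┃                      ┃             
     █   █   ┃                      ┃             
██████ █████ ┃                      ┃             
     █     █ ┗━━━━━━━━━━━━━━━━━━━━━━┛             
 ███ █████ █ ┗━━━━━━━━━━━━━━━━━━━┛                


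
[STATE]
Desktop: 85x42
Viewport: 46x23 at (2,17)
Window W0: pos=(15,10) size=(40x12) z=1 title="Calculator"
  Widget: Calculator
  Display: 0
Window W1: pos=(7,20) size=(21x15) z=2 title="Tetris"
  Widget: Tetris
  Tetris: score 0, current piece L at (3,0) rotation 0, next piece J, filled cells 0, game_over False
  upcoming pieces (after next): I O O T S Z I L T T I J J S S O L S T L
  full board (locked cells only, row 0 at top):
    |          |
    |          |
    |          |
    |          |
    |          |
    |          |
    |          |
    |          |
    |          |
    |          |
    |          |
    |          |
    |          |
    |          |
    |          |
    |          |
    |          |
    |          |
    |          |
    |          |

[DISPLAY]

             ┃│ 4 │ 5 │ 6 │ × │               
             ┃├───┼───┼───┼───┤               
             ┃│ 1 │ 2 │ 3 │ - │               
     ┏━━━━━━━━━━━━━━━━━━━┓┴───┘               
     ┃ Tetris            ┃━━━━━━━━━━━━━━━━━━━━
     ┠───────────────────┨                    
     ┃          │Next:   ┃                    
     ┃          │█       ┃                    
     ┃          │███     ┃                    
     ┃          │        ┃                    
     ┃          │        ┃                    
     ┃          │        ┃                    
     ┃          │Score:  ┃                    
     ┃          │0       ┃                    
     ┃          │        ┃                    
     ┃          │        ┃                    
     ┃          │        ┃                    
     ┗━━━━━━━━━━━━━━━━━━━┛                    
                                              
                                              
                                              
                                              
                                              


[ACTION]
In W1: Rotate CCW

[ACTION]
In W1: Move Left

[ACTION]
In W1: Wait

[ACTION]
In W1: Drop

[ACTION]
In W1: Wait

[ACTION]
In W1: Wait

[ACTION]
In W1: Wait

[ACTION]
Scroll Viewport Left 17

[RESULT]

               ┃│ 4 │ 5 │ 6 │ × │             
               ┃├───┼───┼───┼───┤             
               ┃│ 1 │ 2 │ 3 │ - │             
       ┏━━━━━━━━━━━━━━━━━━━┓┴───┘             
       ┃ Tetris            ┃━━━━━━━━━━━━━━━━━━
       ┠───────────────────┨                  
       ┃          │Next:   ┃                  
       ┃          │█       ┃                  
       ┃          │███     ┃                  
       ┃          │        ┃                  
       ┃          │        ┃                  
       ┃          │        ┃                  
       ┃          │Score:  ┃                  
       ┃          │0       ┃                  
       ┃          │        ┃                  
       ┃          │        ┃                  
       ┃          │        ┃                  
       ┗━━━━━━━━━━━━━━━━━━━┛                  
                                              
                                              
                                              
                                              
                                              
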